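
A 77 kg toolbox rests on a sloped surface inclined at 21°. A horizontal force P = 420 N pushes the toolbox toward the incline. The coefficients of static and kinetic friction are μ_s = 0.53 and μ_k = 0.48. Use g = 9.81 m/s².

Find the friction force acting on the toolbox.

f ≈ 121 N (down the incline)

Resolve perpendicular to the incline: N = m g cos θ + P sin θ = 77×9.81×cos 21° + 420×sin 21° = 855.7 N.
Along the incline, the net driving force (taking up-slope positive) is P cos θ − m g sin θ = 392.1 − 270.7 = 121.4 N, so equilibrium requires friction f = -121.4 N (down-slope).
The limit of static friction is μ_s N = 453.5 N.
Since 121.4 N is within the 453.5 N limit, the toolbox stays put and friction is exactly 121 N.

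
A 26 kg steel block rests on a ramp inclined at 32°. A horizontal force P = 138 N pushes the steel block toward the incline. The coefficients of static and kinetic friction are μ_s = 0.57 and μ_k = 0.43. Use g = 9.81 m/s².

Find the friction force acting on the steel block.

The horizontal push has a component P sin θ into the surface, so N = m g cos θ + P sin θ = 216.3 + 73.13 = 289.4 N.
Parallel to the incline: P cos θ − m g sin θ = 117 − 135.2 = -18.13 N; the friction needed to balance this is 18.13 N acting up the slope.
Maximum static friction: μ_s N = 0.57 × 289.4 = 165 N.
|f_req| = 18.13 ≤ 165 N → the steel block is in equilibrium; friction equals the required value.

f ≈ 18.1 N (up the incline)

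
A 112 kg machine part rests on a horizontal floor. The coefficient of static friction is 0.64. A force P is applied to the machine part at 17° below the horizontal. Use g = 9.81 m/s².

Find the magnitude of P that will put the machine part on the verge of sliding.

N = m g + P sin α (the push presses the machine part into the horizontal floor).
At impending slip, P cos α = μ_s N = μ_s (m g + P sin α).
Solving: P (cos α − μ_s sin α) = μ_s m g → P = 0.64×1100/(cos 17° − 0.64 sin 17°) = 703/0.7692 = 914 N.

P ≈ 914 N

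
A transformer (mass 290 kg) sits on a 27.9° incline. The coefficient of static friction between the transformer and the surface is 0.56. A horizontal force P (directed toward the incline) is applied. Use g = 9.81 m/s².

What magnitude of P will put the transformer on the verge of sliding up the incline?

At impending motion up the slope, friction acts down-slope at its limit: f = μ_s N.
Perpendicular to the incline: N = m g cos θ + P sin θ.
Along the incline: P cos θ = m g sin θ + μ_s N = m g sin θ + μ_s (m g cos θ + P sin θ).
Solving, P (cos θ − μ_s sin θ) = m g (sin θ + μ_s cos θ), so P = 290×9.81×(sin 27.9° + 0.56 cos 27.9°)/(cos 27.9° − 0.56 sin 27.9°) = 2840×0.9628/0.6217 = 4410 N.

P ≈ 4410 N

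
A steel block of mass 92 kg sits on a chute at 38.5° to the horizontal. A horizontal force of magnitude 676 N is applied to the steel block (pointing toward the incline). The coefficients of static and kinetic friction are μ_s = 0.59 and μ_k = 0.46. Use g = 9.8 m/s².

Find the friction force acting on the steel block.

f ≈ 32.2 N (up the incline)

Resolve perpendicular to the incline: N = m g cos θ + P sin θ = 92×9.8×cos 38.5° + 676×sin 38.5° = 1126 N.
Parallel to the incline: P cos θ − m g sin θ = 529 − 561.3 = -32.22 N; the friction needed to balance this is 32.22 N acting up the slope.
The limit of static friction is μ_s N = 664.6 N.
|f_req| = 32.22 ≤ 664.6 N → the steel block is in equilibrium; friction equals the required value.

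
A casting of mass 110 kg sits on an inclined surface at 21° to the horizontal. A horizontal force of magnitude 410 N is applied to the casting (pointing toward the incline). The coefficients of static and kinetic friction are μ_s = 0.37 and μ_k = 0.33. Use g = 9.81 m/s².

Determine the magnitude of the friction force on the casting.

The horizontal push has a component P sin θ into the surface, so N = m g cos θ + P sin θ = 1007 + 146.9 = 1154 N.
Parallel to the incline: P cos θ − m g sin θ = 382.8 − 386.7 = -3.947 N; the friction needed to balance this is 3.947 N acting up the slope.
Maximum static friction: μ_s N = 0.37 × 1154 = 427.1 N.
|f_req| = 3.947 ≤ 427.1 N → the casting is in equilibrium; friction equals the required value.

f ≈ 3.95 N (up the incline)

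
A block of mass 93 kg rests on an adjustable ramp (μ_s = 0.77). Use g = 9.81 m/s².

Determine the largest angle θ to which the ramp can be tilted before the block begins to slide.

At the slip threshold, m g sin θ = μ_s · m g cos θ, so tan θ = μ_s.
θ_max = arctan(0.77) = 37.6°.

θ_max ≈ 37.6°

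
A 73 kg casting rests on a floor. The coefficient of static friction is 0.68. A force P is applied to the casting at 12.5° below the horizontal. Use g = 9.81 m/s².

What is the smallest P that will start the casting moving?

N = m g + P sin α (the push presses the casting into the floor).
At impending slip, P cos α = μ_s N = μ_s (m g + P sin α).
Solving: P (cos α − μ_s sin α) = μ_s m g → P = 0.68×716/(cos 12.5° − 0.68 sin 12.5°) = 487/0.8291 = 587 N.

P ≈ 587 N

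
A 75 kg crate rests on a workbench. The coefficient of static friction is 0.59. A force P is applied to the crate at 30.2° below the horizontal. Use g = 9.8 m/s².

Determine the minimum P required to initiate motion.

N = m g + P sin α (the push presses the crate into the workbench).
At impending slip, P cos α = μ_s N = μ_s (m g + P sin α).
Solving: P (cos α − μ_s sin α) = μ_s m g → P = 0.59×735/(cos 30.2° − 0.59 sin 30.2°) = 434/0.5675 = 764 N.

P ≈ 764 N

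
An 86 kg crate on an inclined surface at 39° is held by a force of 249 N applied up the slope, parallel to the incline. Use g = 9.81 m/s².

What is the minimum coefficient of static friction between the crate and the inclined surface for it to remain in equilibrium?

N = m g cos θ = 655.6 N.
Friction must make up the shortfall along the incline: f = m g sin θ − P = 530.9 − 249 = 281.9 N.
At the threshold f = μ_s N, so μ_s,min = 281.9/655.6 = 0.43.

μ_s,min ≈ 0.43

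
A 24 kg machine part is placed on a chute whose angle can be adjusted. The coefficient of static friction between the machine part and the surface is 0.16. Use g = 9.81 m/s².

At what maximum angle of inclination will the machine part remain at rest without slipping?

At the slip threshold, m g sin θ = μ_s · m g cos θ, so tan θ = μ_s.
θ_max = arctan(0.16) = 9.09°.

θ_max ≈ 9.09°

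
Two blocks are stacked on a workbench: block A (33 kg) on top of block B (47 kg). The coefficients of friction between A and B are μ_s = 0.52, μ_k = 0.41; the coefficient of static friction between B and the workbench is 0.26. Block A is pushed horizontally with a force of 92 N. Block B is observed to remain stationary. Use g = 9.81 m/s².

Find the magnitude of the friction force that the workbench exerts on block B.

f ≈ 92 N

Between the blocks, N₁ = m_A g = 323.7 N.
Maximum static friction on A from B: μ_s N₁ = 0.52×323.7 = 168.3 N.
P = 92 N is within that limit, so A and B move together (both at rest); the A–B friction is simply f₁ = P = 92 N.
By Newton's third law B feels 92 N forward from A. With B stationary, the floor's static friction on B balances it: f₂ = 92 N (well within μ_s(m_A+m_B)g = 204 N).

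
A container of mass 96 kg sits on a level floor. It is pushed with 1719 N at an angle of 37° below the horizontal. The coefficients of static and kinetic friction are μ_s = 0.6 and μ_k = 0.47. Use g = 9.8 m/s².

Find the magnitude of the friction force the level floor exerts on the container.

f ≈ 928 N

The vertical component of P adds to the normal force: N = m g + P sin α = 940.8 + 1035 = 1975 N.
Horizontally, friction must balance P cos α = 1373 N.
μ_s N = 0.6 × 1975 = 1185 N.
The required friction exceeds μ_s N, so the container moves and f = μ_k N = 928 N.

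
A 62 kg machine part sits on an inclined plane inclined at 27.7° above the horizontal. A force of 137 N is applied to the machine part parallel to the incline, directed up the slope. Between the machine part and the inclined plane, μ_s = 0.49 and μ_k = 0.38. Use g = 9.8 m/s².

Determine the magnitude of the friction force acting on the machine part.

The normal reaction is N = m g cos θ = 538 N.
For equilibrium along the incline the friction force must supply f = m g sin θ − P = 282.4 − 137 = 145.4 N (positive meaning up-slope).
The static-friction ceiling is μ_s N = 0.49 × 538 = 263.6 N.
Since |145.4| ≤ 263.6 N, the machine part remains in static equilibrium and friction takes exactly the required value.

f ≈ 145 N (up the incline)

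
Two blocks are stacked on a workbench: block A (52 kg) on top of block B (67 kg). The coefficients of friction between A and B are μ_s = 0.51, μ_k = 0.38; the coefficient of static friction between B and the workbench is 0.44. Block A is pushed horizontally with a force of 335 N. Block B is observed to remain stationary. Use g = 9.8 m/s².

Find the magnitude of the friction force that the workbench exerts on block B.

Between the blocks, N₁ = m_A g = 509.6 N.
So the A–B interface can sustain at most μ_s N₁ = 259.9 N of static friction.
P = 335 N exceeds that limit, so A slips over B and the interface friction becomes kinetic: f₁ = μ_k N₁ = 0.38×509.6 = 194 N.
B experiences an equal 194 N forward from A (third law). B is in equilibrium, so the floor supplies f₂ = 194 N of static friction (limit μ_s(m_A+m_B)g = 513.1 N, not exceeded).

f ≈ 194 N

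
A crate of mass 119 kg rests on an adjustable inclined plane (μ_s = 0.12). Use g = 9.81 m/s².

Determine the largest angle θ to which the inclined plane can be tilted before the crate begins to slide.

At the slip threshold, m g sin θ = μ_s · m g cos θ, so tan θ = μ_s.
θ_max = arctan(0.12) = 6.84°.

θ_max ≈ 6.84°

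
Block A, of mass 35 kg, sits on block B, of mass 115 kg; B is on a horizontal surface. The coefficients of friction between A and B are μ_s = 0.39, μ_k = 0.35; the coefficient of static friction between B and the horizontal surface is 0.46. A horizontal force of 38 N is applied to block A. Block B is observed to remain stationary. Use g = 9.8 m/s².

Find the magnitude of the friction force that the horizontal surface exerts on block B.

Normal force at the A–B interface: N₁ = m_A g = 343 N.
Maximum static friction on A from B: μ_s N₁ = 0.39×343 = 133.8 N.
P = 38 N is within that limit, so A and B move together (both at rest); the A–B friction is simply f₁ = P = 38 N.
B experiences an equal 38 N forward from A (third law). B is in equilibrium, so the floor supplies f₂ = 38 N of static friction (limit μ_s(m_A+m_B)g = 676.2 N, not exceeded).

f ≈ 38 N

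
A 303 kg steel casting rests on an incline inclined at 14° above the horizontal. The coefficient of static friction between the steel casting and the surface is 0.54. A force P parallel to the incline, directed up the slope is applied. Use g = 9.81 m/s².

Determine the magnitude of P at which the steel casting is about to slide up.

P ≈ 2280 N

At impending motion up the slope, friction acts down-slope at its limit: f = μ_s N.
P is parallel to the surface, so N = m g cos θ = 2880 N.
Along the incline: P = m g sin θ + μ_s N = 719 + 0.54×2880 = 2280 N.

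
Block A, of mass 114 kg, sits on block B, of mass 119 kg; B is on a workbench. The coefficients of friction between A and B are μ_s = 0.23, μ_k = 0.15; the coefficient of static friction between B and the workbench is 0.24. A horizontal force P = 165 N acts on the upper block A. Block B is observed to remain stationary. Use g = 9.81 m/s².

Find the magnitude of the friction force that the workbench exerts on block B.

The normal force B exerts on A is simply A's weight, N₁ = 1118 N.
Maximum static friction on A from B: μ_s N₁ = 0.23×1118 = 257.2 N.
Since P = 165 N ≤ 257.2 N, A does not slip on B; friction on A equals P = 165 N.
By Newton's third law B feels 165 N forward from A. With B stationary, the floor's static friction on B balances it: f₂ = 165 N (well within μ_s(m_A+m_B)g = 548.6 N).

f ≈ 165 N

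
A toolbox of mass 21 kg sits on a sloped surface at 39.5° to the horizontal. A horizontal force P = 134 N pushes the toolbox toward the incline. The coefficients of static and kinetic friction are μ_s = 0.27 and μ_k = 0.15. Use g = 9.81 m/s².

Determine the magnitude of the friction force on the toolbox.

Normal direction: N = m g cos θ + P sin θ = 244.2 N.
Along the incline, the net driving force (taking up-slope positive) is P cos θ − m g sin θ = 103.4 − 131 = -27.64 N, so equilibrium requires friction f = 27.64 N (up-slope).
The limit of static friction is μ_s N = 65.93 N.
Since 27.64 N is within the 65.93 N limit, the toolbox stays put and friction is exactly 27.6 N.

f ≈ 27.6 N (up the incline)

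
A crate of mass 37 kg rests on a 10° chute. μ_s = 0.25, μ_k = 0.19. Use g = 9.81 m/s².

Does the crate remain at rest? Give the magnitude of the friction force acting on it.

f ≈ 63 N

N = m g cos θ = 357 N.
Down-slope weight component: m g sin θ = 63 N.
μ_s N = 89.4 N.
63 ≤ 89.4 N, so it stays put; friction = 63 N.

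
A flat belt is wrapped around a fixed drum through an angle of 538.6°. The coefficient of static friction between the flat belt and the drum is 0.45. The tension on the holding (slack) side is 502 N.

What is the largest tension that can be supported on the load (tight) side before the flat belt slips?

At impending slip the capstan equation gives T₂/T₁ = e^{μβ} with β in radians.
β = 538.6° × π/180 = 9.4 rad.
e^{μβ} = e^{0.45×9.4} = 68.73.
T₂ = T₁ · e^{μβ} = 502 × 68.73 = 34500 N.

T_max ≈ 34500 N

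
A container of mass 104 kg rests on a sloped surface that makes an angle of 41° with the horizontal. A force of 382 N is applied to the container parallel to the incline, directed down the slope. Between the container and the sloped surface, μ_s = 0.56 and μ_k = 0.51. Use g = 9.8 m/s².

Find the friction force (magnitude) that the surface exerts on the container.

f ≈ 392 N (up the incline)

Normal force: N = m g cos θ = 104 × 9.8 × cos 41° = 769.2 N.
For equilibrium along the incline the friction force must supply f = m g sin θ + P = 668.7 + 382 = 1051 N (positive meaning up-slope).
The static-friction ceiling is μ_s N = 0.56 × 769.2 = 430.8 N.
Since |1051| > 430.8 N, static friction cannot hold it; the container slides down the incline and kinetic friction applies: f = μ_k N = 0.51 × 769.2 = 392 N.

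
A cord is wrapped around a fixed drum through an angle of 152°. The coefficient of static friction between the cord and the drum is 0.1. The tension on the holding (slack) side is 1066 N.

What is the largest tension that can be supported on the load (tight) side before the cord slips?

At impending slip the capstan equation gives T₂/T₁ = e^{μβ} with β in radians.
β = 152° × π/180 = 2.653 rad.
e^{μβ} = e^{0.1×2.653} = 1.304.
T₂ = T₁ · e^{μβ} = 1066 × 1.304 = 1390 N.

T_max ≈ 1390 N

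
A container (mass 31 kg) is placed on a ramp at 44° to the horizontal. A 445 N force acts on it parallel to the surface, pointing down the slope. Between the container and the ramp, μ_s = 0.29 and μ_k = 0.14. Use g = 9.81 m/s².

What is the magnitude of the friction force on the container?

f ≈ 30.6 N (up the incline)

Perpendicular to the surface, N = m g cos θ = 31·9.81·cos 44° = 218.8 N.
For equilibrium along the incline the friction force must supply f = m g sin θ + P = 211.3 + 445 = 656.3 N (positive meaning up-slope).
Maximum static friction available: μ_s N = 0.29 × 218.8 = 63.44 N.
Since |656.3| > 63.44 N, static friction cannot hold it; the container slides down the incline and kinetic friction applies: f = μ_k N = 0.14 × 218.8 = 30.6 N.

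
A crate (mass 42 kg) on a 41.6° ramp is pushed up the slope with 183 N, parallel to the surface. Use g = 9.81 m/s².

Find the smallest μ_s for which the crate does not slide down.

μ_s,min ≈ 0.294

N = m g cos θ = 308.1 N.
Friction must make up the shortfall along the incline: f = m g sin θ − P = 273.6 − 183 = 90.55 N.
At the threshold f = μ_s N, so μ_s,min = 90.55/308.1 = 0.294.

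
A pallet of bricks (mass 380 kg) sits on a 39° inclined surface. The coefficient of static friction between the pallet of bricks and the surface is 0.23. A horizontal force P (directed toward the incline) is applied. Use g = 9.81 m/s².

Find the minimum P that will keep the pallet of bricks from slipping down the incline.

The pallet of bricks tends to slide down (tan θ > μ_s), so at the point of impending slip friction acts up-slope at its limit: f = μ_s N.
Perpendicular to the incline: N = m g cos θ + P sin θ.
Along the incline: P cos θ + μ_s N = m g sin θ, i.e. P cos θ + μ_s (m g cos θ + P sin θ) = m g sin θ.
Solving, P (cos θ + μ_s sin θ) = m g (sin θ − μ_s cos θ), so P = 3730×0.4506/0.9219 = 1820 N.

P_min ≈ 1820 N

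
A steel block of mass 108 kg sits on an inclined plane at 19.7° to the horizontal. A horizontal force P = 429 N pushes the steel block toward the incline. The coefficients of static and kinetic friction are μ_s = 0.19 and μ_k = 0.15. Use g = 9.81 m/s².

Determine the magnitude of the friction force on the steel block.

f ≈ 46.7 N (down the incline)

Resolve perpendicular to the incline: N = m g cos θ + P sin θ = 108×9.81×cos 19.7° + 429×sin 19.7° = 1142 N.
Along the incline, the net driving force (taking up-slope positive) is P cos θ − m g sin θ = 403.9 − 357.1 = 46.75 N, so equilibrium requires friction f = -46.75 N (down-slope).
The limit of static friction is μ_s N = 217 N.
|f_req| = 46.75 ≤ 217 N → the steel block is in equilibrium; friction equals the required value.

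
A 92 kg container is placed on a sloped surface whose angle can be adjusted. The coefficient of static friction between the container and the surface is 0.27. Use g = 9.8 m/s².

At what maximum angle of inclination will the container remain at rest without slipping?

At the slip threshold, m g sin θ = μ_s · m g cos θ, so tan θ = μ_s.
θ_max = arctan(0.27) = 15.1°.

θ_max ≈ 15.1°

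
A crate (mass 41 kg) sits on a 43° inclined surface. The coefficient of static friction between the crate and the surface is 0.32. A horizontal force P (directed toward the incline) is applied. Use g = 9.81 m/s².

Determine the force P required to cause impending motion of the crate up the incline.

P ≈ 718 N

At impending motion up the slope, friction acts down-slope at its limit: f = μ_s N.
Perpendicular to the incline: N = m g cos θ + P sin θ.
Along the incline: P cos θ = m g sin θ + μ_s N = m g sin θ + μ_s (m g cos θ + P sin θ).
Solving, P (cos θ − μ_s sin θ) = m g (sin θ + μ_s cos θ), so P = 41×9.81×(sin 43° + 0.32 cos 43°)/(cos 43° − 0.32 sin 43°) = 402×0.916/0.5131 = 718 N.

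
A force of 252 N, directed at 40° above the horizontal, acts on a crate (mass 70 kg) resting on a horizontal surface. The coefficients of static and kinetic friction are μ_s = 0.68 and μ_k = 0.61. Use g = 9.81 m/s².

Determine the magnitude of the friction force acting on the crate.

N = m g − P sin α = 686.7 − 252×sin 40° = 524.7 N.
The horizontal driving force is P cos α = 193 N, so equilibrium needs friction f = 193 N.
The static-friction limit is μ_s N = 356.8 N.
193 ≤ 356.8 N → static; friction equals the required 193 N.

f ≈ 193 N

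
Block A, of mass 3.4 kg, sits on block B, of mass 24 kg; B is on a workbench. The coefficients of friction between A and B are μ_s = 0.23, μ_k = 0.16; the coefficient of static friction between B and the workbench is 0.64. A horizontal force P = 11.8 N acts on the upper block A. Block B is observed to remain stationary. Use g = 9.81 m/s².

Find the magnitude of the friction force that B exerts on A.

Normal force at the A–B interface: N₁ = m_A g = 33.35 N.
Maximum static friction on A from B: μ_s N₁ = 0.23×33.35 = 7.671 N.
P = 11.8 N exceeds that limit, so A slips over B and the interface friction becomes kinetic: f₁ = μ_k N₁ = 0.16×33.35 = 5.34 N.
B experiences an equal 5.34 N forward from A (third law). B is in equilibrium, so the floor supplies f₂ = 5.34 N of static friction (limit μ_s(m_A+m_B)g = 172 N, not exceeded).

f ≈ 5.34 N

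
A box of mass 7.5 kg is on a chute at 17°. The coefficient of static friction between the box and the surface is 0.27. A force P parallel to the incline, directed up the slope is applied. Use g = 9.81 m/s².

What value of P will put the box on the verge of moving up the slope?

P ≈ 40.5 N

At impending motion up the slope, friction acts down-slope at its limit: f = μ_s N.
P is parallel to the surface, so N = m g cos θ = 70.4 N.
Along the incline: P = m g sin θ + μ_s N = 21.5 + 0.27×70.4 = 40.5 N.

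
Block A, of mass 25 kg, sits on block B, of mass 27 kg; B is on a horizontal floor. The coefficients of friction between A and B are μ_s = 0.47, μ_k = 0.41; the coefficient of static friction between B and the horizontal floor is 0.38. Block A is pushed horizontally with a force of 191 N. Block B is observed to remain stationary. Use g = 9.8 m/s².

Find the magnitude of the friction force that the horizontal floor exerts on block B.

f ≈ 100 N

Normal force at the A–B interface: N₁ = m_A g = 245 N.
So the A–B interface can sustain at most μ_s N₁ = 115.2 N of static friction.
P = 191 N exceeds that limit, so A slips over B and the interface friction becomes kinetic: f₁ = μ_k N₁ = 0.41×245 = 100 N.
By Newton's third law B feels 100 N forward from A. With B stationary, the floor's static friction on B balances it: f₂ = 100 N (well within μ_s(m_A+m_B)g = 193.6 N).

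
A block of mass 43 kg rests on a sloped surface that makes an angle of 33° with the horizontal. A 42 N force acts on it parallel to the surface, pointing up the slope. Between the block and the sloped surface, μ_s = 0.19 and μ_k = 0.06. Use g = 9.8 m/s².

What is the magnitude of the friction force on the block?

Perpendicular to the surface, N = m g cos θ = 43·9.8·cos 33° = 353.4 N.
The friction needed for equilibrium is m g sin θ − P = 229.5 − 42 = 187.5 N, measured positive up-slope.
Static friction can supply at most μ_s N = 67.15 N.
|187.5| exceeds 67.15 N, so the block slips down-slope; friction is kinetic, f = μ_k N = 0.06×353.4 = 21.2 N.

f ≈ 21.2 N (up the incline)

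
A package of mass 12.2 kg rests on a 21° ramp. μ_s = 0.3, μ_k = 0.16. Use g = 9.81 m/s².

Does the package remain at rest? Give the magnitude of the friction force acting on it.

N = m g cos θ = 112 N.
Down-slope weight component: m g sin θ = 42.9 N.
μ_s N = 33.5 N.
42.9 > 33.5 N, so it slides; kinetic friction f = μ_k N = 0.16×112 = 17.9 N.

f ≈ 17.9 N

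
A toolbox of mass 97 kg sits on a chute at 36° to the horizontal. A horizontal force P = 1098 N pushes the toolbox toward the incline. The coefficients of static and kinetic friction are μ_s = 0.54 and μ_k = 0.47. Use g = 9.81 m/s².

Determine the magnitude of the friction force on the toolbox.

f ≈ 329 N (down the incline)

The horizontal push has a component P sin θ into the surface, so N = m g cos θ + P sin θ = 769.8 + 645.4 = 1415 N.
Along the incline, the net driving force (taking up-slope positive) is P cos θ − m g sin θ = 888.3 − 559.3 = 329 N, so equilibrium requires friction f = -329 N (down-slope).
Maximum static friction: μ_s N = 0.54 × 1415 = 764.2 N.
|f_req| = 329 ≤ 764.2 N → the toolbox is in equilibrium; friction equals the required value.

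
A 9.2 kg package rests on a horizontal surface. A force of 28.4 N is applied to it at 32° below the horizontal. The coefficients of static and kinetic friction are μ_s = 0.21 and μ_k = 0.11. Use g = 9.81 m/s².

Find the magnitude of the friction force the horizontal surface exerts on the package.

Vertical equilibrium gives N = m g + P sin α = 105.3 N.
The horizontal driving force is P cos α = 24.08 N, so equilibrium needs friction f = 24.08 N.
μ_s N = 0.21 × 105.3 = 22.11 N.
The required friction exceeds μ_s N, so the package moves and f = μ_k N = 11.6 N.

f ≈ 11.6 N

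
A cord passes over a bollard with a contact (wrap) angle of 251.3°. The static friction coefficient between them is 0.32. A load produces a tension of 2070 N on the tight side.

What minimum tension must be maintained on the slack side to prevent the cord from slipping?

Capstan equation at impending slip: T_tight/T_slack = e^{μβ}.
β = 251.3° = 4.386 rad; e^{μβ} = e^{0.32×4.386} = 4.07.
T_slack = T_tight / e^{μβ} = 2070 / 4.07 = 509 N.

T_min ≈ 509 N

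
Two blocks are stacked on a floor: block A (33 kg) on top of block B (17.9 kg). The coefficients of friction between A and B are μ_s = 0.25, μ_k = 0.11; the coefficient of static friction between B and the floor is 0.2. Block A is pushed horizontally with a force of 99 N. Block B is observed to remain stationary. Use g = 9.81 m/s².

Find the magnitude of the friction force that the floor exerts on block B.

f ≈ 35.6 N

Between the blocks, N₁ = m_A g = 323.7 N.
Maximum static friction on A from B: μ_s N₁ = 0.25×323.7 = 80.93 N.
P = 99 N exceeds that limit, so A slips over B and the interface friction becomes kinetic: f₁ = μ_k N₁ = 0.11×323.7 = 35.6 N.
B experiences an equal 35.6 N forward from A (third law). B is in equilibrium, so the floor supplies f₂ = 35.6 N of static friction (limit μ_s(m_A+m_B)g = 99.87 N, not exceeded).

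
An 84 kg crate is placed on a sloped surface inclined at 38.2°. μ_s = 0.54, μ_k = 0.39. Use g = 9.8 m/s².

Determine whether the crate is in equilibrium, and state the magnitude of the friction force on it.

N = m g cos θ = 647 N.
Down-slope weight component: m g sin θ = 509 N.
μ_s N = 349 N.
509 > 349 N, so it slides; kinetic friction f = μ_k N = 0.39×647 = 252 N.

f ≈ 252 N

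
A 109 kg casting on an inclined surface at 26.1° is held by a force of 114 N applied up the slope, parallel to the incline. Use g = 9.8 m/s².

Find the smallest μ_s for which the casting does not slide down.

μ_s,min ≈ 0.371

N = m g cos θ = 959.3 N.
Friction must make up the shortfall along the incline: f = m g sin θ − P = 469.9 − 114 = 355.9 N.
At the threshold f = μ_s N, so μ_s,min = 355.9/959.3 = 0.371.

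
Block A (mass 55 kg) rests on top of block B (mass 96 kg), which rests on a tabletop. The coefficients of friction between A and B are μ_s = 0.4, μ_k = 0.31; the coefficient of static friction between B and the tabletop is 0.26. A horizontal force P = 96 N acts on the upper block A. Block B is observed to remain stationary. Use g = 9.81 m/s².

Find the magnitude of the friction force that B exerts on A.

f ≈ 96 N

The normal force B exerts on A is simply A's weight, N₁ = 539.6 N.
Maximum static friction on A from B: μ_s N₁ = 0.4×539.6 = 215.8 N.
P = 96 N is within that limit, so A and B move together (both at rest); the A–B friction is simply f₁ = P = 96 N.
B experiences an equal 96 N forward from A (third law). B is in equilibrium, so the floor supplies f₂ = 96 N of static friction (limit μ_s(m_A+m_B)g = 385.1 N, not exceeded).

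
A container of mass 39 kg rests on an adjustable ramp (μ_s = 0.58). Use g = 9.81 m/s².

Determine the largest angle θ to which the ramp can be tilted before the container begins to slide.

θ_max ≈ 30.1°

At the slip threshold, m g sin θ = μ_s · m g cos θ, so tan θ = μ_s.
θ_max = arctan(0.58) = 30.1°.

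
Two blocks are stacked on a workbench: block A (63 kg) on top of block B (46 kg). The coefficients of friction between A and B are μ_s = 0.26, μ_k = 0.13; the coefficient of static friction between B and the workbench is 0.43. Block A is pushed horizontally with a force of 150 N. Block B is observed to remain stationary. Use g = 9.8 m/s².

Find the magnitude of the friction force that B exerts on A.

Normal force at the A–B interface: N₁ = m_A g = 617.4 N.
So the A–B interface can sustain at most μ_s N₁ = 160.5 N of static friction.
P = 150 N is within that limit, so A and B move together (both at rest); the A–B friction is simply f₁ = P = 150 N.
B experiences an equal 150 N forward from A (third law). B is in equilibrium, so the floor supplies f₂ = 150 N of static friction (limit μ_s(m_A+m_B)g = 459.3 N, not exceeded).

f ≈ 150 N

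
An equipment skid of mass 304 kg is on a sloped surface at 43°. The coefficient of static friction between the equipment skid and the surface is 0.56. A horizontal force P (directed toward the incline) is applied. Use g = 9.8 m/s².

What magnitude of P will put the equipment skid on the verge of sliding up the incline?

P ≈ 9310 N

At impending motion up the slope, friction acts down-slope at its limit: f = μ_s N.
Perpendicular to the incline: N = m g cos θ + P sin θ.
Along the incline: P cos θ = m g sin θ + μ_s N = m g sin θ + μ_s (m g cos θ + P sin θ).
Solving, P (cos θ − μ_s sin θ) = m g (sin θ + μ_s cos θ), so P = 304×9.8×(sin 43° + 0.56 cos 43°)/(cos 43° − 0.56 sin 43°) = 2980×1.092/0.3494 = 9310 N.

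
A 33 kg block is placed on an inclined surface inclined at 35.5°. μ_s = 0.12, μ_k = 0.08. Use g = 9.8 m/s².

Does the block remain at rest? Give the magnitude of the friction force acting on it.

N = m g cos θ = 263 N.
Down-slope weight component: m g sin θ = 188 N.
μ_s N = 31.6 N.
188 > 31.6 N, so it slides; kinetic friction f = μ_k N = 0.08×263 = 21.1 N.

f ≈ 21.1 N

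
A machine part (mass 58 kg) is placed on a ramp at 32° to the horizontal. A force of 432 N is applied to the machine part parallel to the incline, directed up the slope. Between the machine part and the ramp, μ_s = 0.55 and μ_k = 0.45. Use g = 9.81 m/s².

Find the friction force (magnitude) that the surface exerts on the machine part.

f ≈ 130 N (down the incline)

Normal force: N = m g cos θ = 58 × 9.81 × cos 32° = 482.5 N.
The friction needed for equilibrium is m g sin θ − P = 301.5 − 432 = -130.5 N, measured positive up-slope.
Maximum static friction available: μ_s N = 0.55 × 482.5 = 265.4 N.
Since |-130.5| ≤ 265.4 N, no slip — friction simply equals what equilibrium demands.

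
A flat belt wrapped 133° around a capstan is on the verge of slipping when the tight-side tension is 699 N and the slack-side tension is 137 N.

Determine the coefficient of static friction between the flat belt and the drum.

T₂/T₁ = e^{μβ} → μ = ln(T₂/T₁)/β.
β = 133° = 2.321 rad.
μ = ln(699/137)/2.321 = ln(5.102)/2.321 = 0.702.

μ ≈ 0.702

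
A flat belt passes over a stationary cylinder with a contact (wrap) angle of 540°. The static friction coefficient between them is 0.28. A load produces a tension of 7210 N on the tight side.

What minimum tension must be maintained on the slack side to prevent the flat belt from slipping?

T_min ≈ 515 N

Capstan equation at impending slip: T_tight/T_slack = e^{μβ}.
β = 540° = 9.425 rad; e^{μβ} = e^{0.28×9.425} = 14.
T_slack = T_tight / e^{μβ} = 7210 / 14 = 515 N.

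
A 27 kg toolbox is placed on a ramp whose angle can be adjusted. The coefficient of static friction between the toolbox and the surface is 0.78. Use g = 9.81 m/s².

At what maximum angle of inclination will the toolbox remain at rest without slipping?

θ_max ≈ 38°

At the slip threshold, m g sin θ = μ_s · m g cos θ, so tan θ = μ_s.
θ_max = arctan(0.78) = 38°.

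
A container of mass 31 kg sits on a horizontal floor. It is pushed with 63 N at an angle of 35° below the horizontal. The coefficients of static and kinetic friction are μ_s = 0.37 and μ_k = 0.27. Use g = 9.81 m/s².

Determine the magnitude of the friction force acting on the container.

f ≈ 51.6 N

N = m g + P sin α = 304.1 + 63×sin 35° = 340.2 N.
The horizontal driving force is P cos α = 51.61 N, so equilibrium needs friction f = 51.61 N.
The static-friction limit is μ_s N = 125.9 N.
Since 51.61 N does not exceed the limit, the container stays at rest and f = 51.6 N.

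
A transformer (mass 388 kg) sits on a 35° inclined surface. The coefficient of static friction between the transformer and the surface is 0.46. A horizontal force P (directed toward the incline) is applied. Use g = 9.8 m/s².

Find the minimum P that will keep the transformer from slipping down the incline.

The transformer tends to slide down (tan θ > μ_s), so at the point of impending slip friction acts up-slope at its limit: f = μ_s N.
Perpendicular to the incline: N = m g cos θ + P sin θ.
Along the incline: P cos θ + μ_s N = m g sin θ, i.e. P cos θ + μ_s (m g cos θ + P sin θ) = m g sin θ.
Solving, P (cos θ + μ_s sin θ) = m g (sin θ − μ_s cos θ), so P = 3800×0.1968/1.083 = 691 N.

P_min ≈ 691 N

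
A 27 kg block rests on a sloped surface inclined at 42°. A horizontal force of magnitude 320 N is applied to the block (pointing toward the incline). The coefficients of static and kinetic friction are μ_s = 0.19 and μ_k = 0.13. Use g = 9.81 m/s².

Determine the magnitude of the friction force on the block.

The horizontal push has a component P sin θ into the surface, so N = m g cos θ + P sin θ = 196.8 + 214.1 = 411 N.
Parallel to the incline: P cos θ − m g sin θ = 237.8 − 177.2 = 60.57 N; the friction needed to balance this is 60.57 N acting down the slope.
Maximum static friction: μ_s N = 0.19 × 411 = 78.08 N.
Since 60.57 N is within the 78.08 N limit, the block stays put and friction is exactly 60.6 N.

f ≈ 60.6 N (down the incline)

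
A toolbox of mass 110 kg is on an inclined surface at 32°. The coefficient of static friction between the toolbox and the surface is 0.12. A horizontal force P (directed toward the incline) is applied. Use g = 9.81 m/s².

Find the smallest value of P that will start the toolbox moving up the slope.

At impending motion up the slope, friction acts down-slope at its limit: f = μ_s N.
Perpendicular to the incline: N = m g cos θ + P sin θ.
Along the incline: P cos θ = m g sin θ + μ_s N = m g sin θ + μ_s (m g cos θ + P sin θ).
Solving, P (cos θ − μ_s sin θ) = m g (sin θ + μ_s cos θ), so P = 110×9.81×(sin 32° + 0.12 cos 32°)/(cos 32° − 0.12 sin 32°) = 1080×0.6317/0.7845 = 869 N.

P ≈ 869 N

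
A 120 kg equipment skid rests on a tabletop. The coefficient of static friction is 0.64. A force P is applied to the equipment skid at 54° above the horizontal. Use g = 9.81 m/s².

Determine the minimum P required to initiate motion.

P ≈ 681 N

N = m g − P sin α (the pull lifts the equipment skid).
At impending slip, P cos α = μ_s N = μ_s (m g − P sin α).
Solving: P (cos α + μ_s sin α) = μ_s m g → P = 0.64×1180/(cos 54° + 0.64 sin 54°) = 753/1.106 = 681 N.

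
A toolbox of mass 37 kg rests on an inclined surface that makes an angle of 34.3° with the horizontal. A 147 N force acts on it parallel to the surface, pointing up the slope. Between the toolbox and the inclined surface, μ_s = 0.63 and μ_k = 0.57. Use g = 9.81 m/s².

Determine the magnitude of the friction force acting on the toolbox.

f ≈ 57.5 N (up the incline)

Perpendicular to the surface, N = m g cos θ = 37·9.81·cos 34.3° = 299.8 N.
Parallel to the incline, ΣF = 0 gives f = m g sin θ − P = 204.5 − 147 = 57.54 N (up-slope positive).
Static friction can supply at most μ_s N = 188.9 N.
Since |57.54| ≤ 188.9 N, no slip — friction simply equals what equilibrium demands.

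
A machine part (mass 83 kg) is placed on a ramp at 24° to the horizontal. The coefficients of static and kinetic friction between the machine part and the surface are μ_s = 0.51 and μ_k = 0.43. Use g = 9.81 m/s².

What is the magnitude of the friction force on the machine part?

f ≈ 331 N (up the incline)

The normal reaction is N = m g cos θ = 743.8 N.
For equilibrium along the incline, friction must balance the weight component: f = m g sin θ = 331.2 N up the slope.
The static-friction ceiling is μ_s N = 0.51 × 743.8 = 379.4 N.
Since |331.2| ≤ 379.4 N, the machine part remains in static equilibrium and friction takes exactly the required value.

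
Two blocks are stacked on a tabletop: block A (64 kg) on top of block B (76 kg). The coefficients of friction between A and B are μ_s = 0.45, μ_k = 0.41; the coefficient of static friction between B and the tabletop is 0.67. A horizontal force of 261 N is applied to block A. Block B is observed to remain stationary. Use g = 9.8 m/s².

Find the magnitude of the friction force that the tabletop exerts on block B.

Between the blocks, N₁ = m_A g = 627.2 N.
Maximum static friction on A from B: μ_s N₁ = 0.45×627.2 = 282.2 N.
P = 261 N is within that limit, so A and B move together (both at rest); the A–B friction is simply f₁ = P = 261 N.
By Newton's third law B feels 261 N forward from A. With B stationary, the floor's static friction on B balances it: f₂ = 261 N (well within μ_s(m_A+m_B)g = 919.2 N).

f ≈ 261 N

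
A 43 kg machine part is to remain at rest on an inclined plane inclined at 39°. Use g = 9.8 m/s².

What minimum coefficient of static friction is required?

At the slip threshold m g sin θ = μ_s m g cos θ, so μ_s,min = tan θ.
μ_s,min = tan 39° = 0.81.

μ_s,min ≈ 0.81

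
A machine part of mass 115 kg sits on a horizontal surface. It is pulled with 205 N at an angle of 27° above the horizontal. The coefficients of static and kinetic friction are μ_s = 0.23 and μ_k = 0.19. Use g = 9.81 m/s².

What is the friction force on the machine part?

The vertical component of P reduces the normal force: N = m g − P sin α = 1128 − 93.07 = 1035 N.
For equilibrium, f = P cos α = 205×cos 27° = 182.7 N.
μ_s N = 0.23 × 1035 = 238.1 N.
Since 182.7 N does not exceed the limit, the machine part stays at rest and f = 183 N.

f ≈ 183 N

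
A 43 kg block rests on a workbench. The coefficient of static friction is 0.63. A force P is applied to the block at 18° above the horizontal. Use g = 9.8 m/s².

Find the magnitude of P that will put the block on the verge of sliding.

N = m g − P sin α (the pull lifts the block).
At impending slip, P cos α = μ_s N = μ_s (m g − P sin α).
Solving: P (cos α + μ_s sin α) = μ_s m g → P = 0.63×421/(cos 18° + 0.63 sin 18°) = 265/1.146 = 232 N.

P ≈ 232 N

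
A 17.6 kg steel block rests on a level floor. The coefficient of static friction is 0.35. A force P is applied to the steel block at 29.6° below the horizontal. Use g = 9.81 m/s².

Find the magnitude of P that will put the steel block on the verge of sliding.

N = m g + P sin α (the push presses the steel block into the level floor).
At impending slip, P cos α = μ_s N = μ_s (m g + P sin α).
Solving: P (cos α − μ_s sin α) = μ_s m g → P = 0.35×173/(cos 29.6° − 0.35 sin 29.6°) = 60.4/0.6966 = 86.7 N.

P ≈ 86.7 N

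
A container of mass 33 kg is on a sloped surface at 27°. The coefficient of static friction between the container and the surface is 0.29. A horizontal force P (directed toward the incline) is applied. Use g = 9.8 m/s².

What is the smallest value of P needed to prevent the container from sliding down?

The container tends to slide down (tan θ > μ_s), so at the point of impending slip friction acts up-slope at its limit: f = μ_s N.
Perpendicular to the incline: N = m g cos θ + P sin θ.
Along the incline: P cos θ + μ_s N = m g sin θ, i.e. P cos θ + μ_s (m g cos θ + P sin θ) = m g sin θ.
Solving, P (cos θ + μ_s sin θ) = m g (sin θ − μ_s cos θ), so P = 323×0.1956/1.023 = 61.9 N.

P_min ≈ 61.9 N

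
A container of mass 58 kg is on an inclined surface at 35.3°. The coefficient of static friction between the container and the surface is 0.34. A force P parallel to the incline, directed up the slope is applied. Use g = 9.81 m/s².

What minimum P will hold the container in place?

The container tends to slide down (tan θ > μ_s), so at the point of impending slip friction acts up-slope at its limit: f = μ_s N.
P is parallel to the surface, so N = m g cos θ = 464 N.
Along the incline: P + μ_s N = m g sin θ, so P = 329 − 0.34×464 = 171 N.

P_min ≈ 171 N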